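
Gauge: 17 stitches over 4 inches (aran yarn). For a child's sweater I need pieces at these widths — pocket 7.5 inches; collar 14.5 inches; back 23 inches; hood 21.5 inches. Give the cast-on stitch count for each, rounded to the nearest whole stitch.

pocket 32; collar 62; back 98; hood 91.

Rate = 17/4 = 4.25 sts per in.
pocket: 7.5 × 4.25 = 31.88 → 32.
collar: 14.5 × 4.25 = 61.62 → 62.
back: 23 × 4.25 = 97.75 → 98.
hood: 21.5 × 4.25 = 91.38 → 91.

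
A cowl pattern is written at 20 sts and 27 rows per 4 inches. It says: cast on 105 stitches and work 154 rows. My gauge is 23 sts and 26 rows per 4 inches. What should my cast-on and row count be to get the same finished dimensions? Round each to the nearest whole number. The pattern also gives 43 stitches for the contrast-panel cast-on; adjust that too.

Stitches: 105 × 23/20 = 120.75 → 121.
Rows: 154 × 26/27 = 148.30 → 148.
contrast-panel cast-on: 43 × 23/20 = 49.45 → 49.

Cast on 121 stitches; work 148 rows; contrast-panel cast-on 49 stitches.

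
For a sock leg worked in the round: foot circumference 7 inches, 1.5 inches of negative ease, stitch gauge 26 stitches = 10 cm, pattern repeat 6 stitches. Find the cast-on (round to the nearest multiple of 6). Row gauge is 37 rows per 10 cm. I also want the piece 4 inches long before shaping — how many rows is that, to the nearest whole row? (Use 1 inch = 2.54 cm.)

Finished = 7 − 1.5 = 5.5 inches.
5.5 inches × 2.54 = 13.97 cm.
26/10 = 2.6 sts per cm; 13.97 × 2.6 = 36.32 sts.
Nearest multiple of 6 → 36.
4 inches = 10.16 cm; × 3.7 = 37.59 → 38 rows.

Cast on 36 stitches; work 38 rows.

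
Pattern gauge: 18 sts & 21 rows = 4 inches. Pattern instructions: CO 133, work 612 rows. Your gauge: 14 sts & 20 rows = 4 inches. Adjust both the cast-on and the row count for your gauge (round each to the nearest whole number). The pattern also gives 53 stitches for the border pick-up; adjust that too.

Stitches: 133 × 14/18 = 103.44 → 103.
Rows: 612 × 20/21 = 582.86 → 583.
border pick-up: 53 × 14/18 = 41.22 → 41.

Cast on 103 stitches; work 583 rows; border pick-up 41 stitches.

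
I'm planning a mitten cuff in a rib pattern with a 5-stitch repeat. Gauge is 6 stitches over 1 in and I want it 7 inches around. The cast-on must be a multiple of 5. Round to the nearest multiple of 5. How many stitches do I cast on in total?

6 / 1 = 6 sts per inch.
7 × 6 = 42.00 sts.
Nearest multiple of 5: 40.

Cast on 40 stitches.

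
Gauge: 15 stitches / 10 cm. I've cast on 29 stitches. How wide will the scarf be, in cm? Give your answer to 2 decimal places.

19.33 cm.

15 stitches / 10 cm = 1.5 stitches per cm.
29 / 1.5 = 19.333 cm.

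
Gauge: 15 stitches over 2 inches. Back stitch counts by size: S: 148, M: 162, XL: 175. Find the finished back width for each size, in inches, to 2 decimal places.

15/2 = 7.5 sts per in.
S: 148 / 7.5 = 19.733 → 19.73 in.
M: 162 / 7.5 = 21.600 → 21.60 in.
XL: 175 / 7.5 = 23.333 → 23.33 in.

S 19.73 inches; M 21.60 inches; XL 23.33 inches.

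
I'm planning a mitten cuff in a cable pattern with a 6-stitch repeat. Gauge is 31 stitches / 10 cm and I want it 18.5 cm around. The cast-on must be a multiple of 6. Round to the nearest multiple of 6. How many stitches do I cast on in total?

31 / 10 = 3.1 sts per cm.
18.5 × 3.1 = 57.35 sts.
Nearest multiple of 6: 60.

60 stitches.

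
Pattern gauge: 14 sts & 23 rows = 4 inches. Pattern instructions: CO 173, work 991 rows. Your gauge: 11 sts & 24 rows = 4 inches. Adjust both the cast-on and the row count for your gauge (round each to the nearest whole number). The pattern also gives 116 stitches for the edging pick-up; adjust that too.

Stitches: 173 × 11/14 = 135.93 → 136.
Rows: 991 × 24/23 = 1034.09 → 1034.
edging pick-up: 116 × 11/14 = 91.14 → 91.

Cast on 136 stitches; work 1034 rows; edging pick-up 91 stitches.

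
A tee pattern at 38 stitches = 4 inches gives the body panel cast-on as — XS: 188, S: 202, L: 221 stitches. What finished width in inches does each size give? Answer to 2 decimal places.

XS 19.79 inches; S 21.26 inches; L 23.26 inches.

38/4 = 9.5 sts per in.
XS: 188 / 9.5 = 19.789 → 19.79 in.
S: 202 / 9.5 = 21.263 → 21.26 in.
L: 221 / 9.5 = 23.263 → 23.26 in.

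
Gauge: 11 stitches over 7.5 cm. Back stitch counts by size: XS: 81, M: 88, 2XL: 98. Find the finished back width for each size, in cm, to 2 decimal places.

XS 55.23 cm; M 60.00 cm; 2XL 66.82 cm.

11/7.5 = 1.467 sts per cm.
XS: 81 / 1.467 = 55.227 → 55.23 cm.
M: 88 / 1.467 = 60.000 → 60.00 cm.
2XL: 98 / 1.467 = 66.818 → 66.82 cm.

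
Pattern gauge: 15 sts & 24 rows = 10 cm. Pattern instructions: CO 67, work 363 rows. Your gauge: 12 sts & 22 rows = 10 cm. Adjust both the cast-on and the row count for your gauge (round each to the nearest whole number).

Stitches: 67 × 12/15 = 53.60 → 54.
Rows: 363 × 22/24 = 332.75 → 333.

Cast on 54 stitches; work 333 rows.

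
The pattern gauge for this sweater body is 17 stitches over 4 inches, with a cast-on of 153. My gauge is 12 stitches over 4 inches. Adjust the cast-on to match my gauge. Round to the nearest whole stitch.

Scale factor = 12 / 17 = 0.706.
153 × 12 / 17 = 108.00 sts.

CO 108 sts.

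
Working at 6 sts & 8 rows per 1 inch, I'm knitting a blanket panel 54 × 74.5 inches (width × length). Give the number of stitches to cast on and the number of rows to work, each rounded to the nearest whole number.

Cast on 324 stitches and work 596 rows.

Stitch gauge = 6/1 = 6 sts/in; 54 × 6 = 324.00 → 324 sts.
Row gauge = 8/1 = 8 rows/in; 74.5 × 8 = 596.00 → 596 rows.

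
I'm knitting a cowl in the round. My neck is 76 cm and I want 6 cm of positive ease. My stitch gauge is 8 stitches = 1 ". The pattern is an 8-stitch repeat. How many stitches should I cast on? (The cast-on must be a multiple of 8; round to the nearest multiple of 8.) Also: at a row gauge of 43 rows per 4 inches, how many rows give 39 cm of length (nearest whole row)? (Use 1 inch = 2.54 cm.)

Cast on 256 stitches; work 165 rows.

Finished = 76 + 6 = 82 cm.
82 cm × 1/2.54 = 32.28 inches.
8/1 = 8 sts per in; 32.28 × 8 = 258.27 sts.
Nearest multiple of 8 → 256.
39 cm = 15.35 inches; × 10.75 = 165.06 → 165 rows.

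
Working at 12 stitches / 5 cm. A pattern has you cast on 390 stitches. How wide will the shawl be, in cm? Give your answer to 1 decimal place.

12 stitches / 5 cm = 2.4 stitches per cm.
390 / 2.4 = 162.50 cm.

162.5 cm.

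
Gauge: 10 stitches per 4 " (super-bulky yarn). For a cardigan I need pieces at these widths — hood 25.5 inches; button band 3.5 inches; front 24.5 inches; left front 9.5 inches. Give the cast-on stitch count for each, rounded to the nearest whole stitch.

hood 64; button band 9; front 61; left front 24.

Rate = 10/4 = 2.5 sts per in.
hood: 25.5 × 2.5 = 63.75 → 64.
button band: 3.5 × 2.5 = 8.75 → 9.
front: 24.5 × 2.5 = 61.25 → 61.
left front: 9.5 × 2.5 = 23.75 → 24.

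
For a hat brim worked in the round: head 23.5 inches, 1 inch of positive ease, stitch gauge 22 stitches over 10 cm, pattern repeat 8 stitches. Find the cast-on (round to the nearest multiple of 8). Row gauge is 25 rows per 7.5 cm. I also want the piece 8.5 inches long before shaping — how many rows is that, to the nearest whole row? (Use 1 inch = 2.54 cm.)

Cast on 136 stitches; work 72 rows.

Finished = 23.5 + 1 = 24.5 inches.
24.5 inches × 2.54 = 62.23 cm.
22/10 = 2.2 sts per cm; 62.23 × 2.2 = 136.91 sts.
Nearest multiple of 8 → 136.
8.5 inches = 21.59 cm; × 3.333 = 71.97 → 72 rows.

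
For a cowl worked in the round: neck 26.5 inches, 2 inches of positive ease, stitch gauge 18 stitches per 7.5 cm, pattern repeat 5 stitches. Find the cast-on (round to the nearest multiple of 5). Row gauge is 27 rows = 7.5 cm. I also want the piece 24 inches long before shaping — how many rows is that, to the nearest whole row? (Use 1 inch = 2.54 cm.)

Finished = 26.5 + 2 = 28.5 inches.
28.5 inches × 2.54 = 72.39 cm.
18/7.5 = 2.4 sts per cm; 72.39 × 2.4 = 173.74 sts.
Nearest multiple of 5 → 175.
24 inches = 60.96 cm; × 3.6 = 219.46 → 219 rows.

Cast on 175 stitches; work 219 rows.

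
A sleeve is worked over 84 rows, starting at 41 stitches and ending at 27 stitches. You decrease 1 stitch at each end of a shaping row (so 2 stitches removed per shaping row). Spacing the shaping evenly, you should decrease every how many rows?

Stitches to remove: |27 − 41| = 14.
Shaping rows needed: 14 / 2 = 7.
84 rows / 7 = every 12 rows.

Decrease every 12th row.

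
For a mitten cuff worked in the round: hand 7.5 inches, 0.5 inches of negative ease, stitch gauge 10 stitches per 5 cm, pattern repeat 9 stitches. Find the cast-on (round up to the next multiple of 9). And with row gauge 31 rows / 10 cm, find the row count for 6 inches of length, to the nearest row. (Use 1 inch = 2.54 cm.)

Finished = 7.5 − 0.5 = 7 inches.
7 inches × 2.54 = 17.78 cm.
10/5 = 2 sts per cm; 17.78 × 2 = 35.56 sts.
Next multiple of 9 → 36.
6 inches = 15.24 cm; × 3.1 = 47.24 → 47 rows.

Cast on 36 stitches; work 47 rows.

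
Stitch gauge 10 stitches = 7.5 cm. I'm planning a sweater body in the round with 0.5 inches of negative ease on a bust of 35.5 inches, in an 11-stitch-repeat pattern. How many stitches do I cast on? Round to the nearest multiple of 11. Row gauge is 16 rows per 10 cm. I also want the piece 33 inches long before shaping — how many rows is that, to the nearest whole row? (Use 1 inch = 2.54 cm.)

Finished = 35.5 − 0.5 = 35 inches.
35 inches × 2.54 = 88.90 cm.
10/7.5 = 1.333 sts per cm; 88.90 × 1.333 = 118.53 sts.
Nearest multiple of 11 → 121.
33 inches = 83.82 cm; × 1.6 = 134.11 → 134 rows.

Cast on 121 stitches; work 134 rows.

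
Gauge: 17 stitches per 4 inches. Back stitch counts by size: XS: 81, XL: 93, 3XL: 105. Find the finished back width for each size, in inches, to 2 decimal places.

17/4 = 4.25 sts per in.
XS: 81 / 4.25 = 19.059 → 19.06 in.
XL: 93 / 4.25 = 21.882 → 21.88 in.
3XL: 105 / 4.25 = 24.706 → 24.71 in.

XS 19.06 inches; XL 21.88 inches; 3XL 24.71 inches.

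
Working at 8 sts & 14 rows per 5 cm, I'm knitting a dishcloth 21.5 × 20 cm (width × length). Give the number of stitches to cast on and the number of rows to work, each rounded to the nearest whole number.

Cast on 34 stitches and work 56 rows.

Stitch gauge = 8/5 = 1.6 sts/cm; 21.5 × 1.6 = 34.40 → 34 sts.
Row gauge = 14/5 = 2.8 rows/cm; 20 × 2.8 = 56.00 → 56 rows.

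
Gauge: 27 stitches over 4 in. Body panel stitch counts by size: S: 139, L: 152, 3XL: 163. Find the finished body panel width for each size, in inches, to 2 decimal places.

27/4 = 6.75 sts per in.
S: 139 / 6.75 = 20.593 → 20.59 in.
L: 152 / 6.75 = 22.519 → 22.52 in.
3XL: 163 / 6.75 = 24.148 → 24.15 in.

S 20.59 inches; L 22.52 inches; 3XL 24.15 inches.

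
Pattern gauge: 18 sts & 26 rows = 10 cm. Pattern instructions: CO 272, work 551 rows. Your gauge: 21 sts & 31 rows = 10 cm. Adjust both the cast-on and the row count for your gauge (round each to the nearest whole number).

Cast on 317 stitches; work 657 rows.

Stitches: 272 × 21/18 = 317.33 → 317.
Rows: 551 × 31/26 = 656.96 → 657.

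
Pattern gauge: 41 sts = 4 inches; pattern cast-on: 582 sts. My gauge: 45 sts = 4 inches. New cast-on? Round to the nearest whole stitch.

Scale factor = 45 / 41 = 1.098.
582 × 45 / 41 = 638.78 sts.
→ 639 sts.

639 stitches.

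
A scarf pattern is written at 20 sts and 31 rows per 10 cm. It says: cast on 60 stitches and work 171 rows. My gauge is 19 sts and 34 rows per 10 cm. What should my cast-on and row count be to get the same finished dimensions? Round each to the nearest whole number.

Stitches: 60 × 19/20 = 57.00 → 57.
Rows: 171 × 34/31 = 187.55 → 188.

Cast on 57 stitches; work 188 rows.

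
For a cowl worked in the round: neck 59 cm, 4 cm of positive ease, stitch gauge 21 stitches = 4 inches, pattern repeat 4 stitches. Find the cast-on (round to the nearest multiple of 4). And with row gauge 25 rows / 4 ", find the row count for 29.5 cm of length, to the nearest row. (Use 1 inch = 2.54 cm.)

Finished = 59 + 4 = 63 cm.
63 cm × 1/2.54 = 24.80 inches.
21/4 = 5.25 sts per in; 24.80 × 5.25 = 130.22 sts.
Nearest multiple of 4 → 132.
29.5 cm = 11.61 inches; × 6.25 = 72.59 → 73 rows.

Cast on 132 stitches; work 73 rows.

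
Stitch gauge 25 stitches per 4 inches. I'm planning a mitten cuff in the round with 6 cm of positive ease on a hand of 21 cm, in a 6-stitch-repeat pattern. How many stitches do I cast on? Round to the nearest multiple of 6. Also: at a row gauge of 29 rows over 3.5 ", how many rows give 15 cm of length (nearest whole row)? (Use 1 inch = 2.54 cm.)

Finished = 21 + 6 = 27 cm.
27 cm × 1/2.54 = 10.63 inches.
25/4 = 6.25 sts per in; 10.63 × 6.25 = 66.44 sts.
Nearest multiple of 6 → 66.
15 cm = 5.91 inches; × 8.286 = 48.93 → 49 rows.

Cast on 66 stitches; work 49 rows.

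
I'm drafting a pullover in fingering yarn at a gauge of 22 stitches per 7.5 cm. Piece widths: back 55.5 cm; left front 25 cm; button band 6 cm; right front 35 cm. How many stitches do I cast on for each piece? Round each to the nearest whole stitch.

Rate = 22/7.5 = 2.933 sts per cm.
back: 55.5 × 2.933 = 162.80 → 163.
left front: 25 × 2.933 = 73.33 → 73.
button band: 6 × 2.933 = 17.60 → 18.
right front: 35 × 2.933 = 102.67 → 103.

back 163; left front 73; button band 18; right front 103.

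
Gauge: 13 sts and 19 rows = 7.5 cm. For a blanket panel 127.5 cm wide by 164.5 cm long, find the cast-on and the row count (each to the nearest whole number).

Stitch gauge = 13/7.5 = 1.733 sts/cm; 127.5 × 1.733 = 221.00 → 221 sts.
Row gauge = 19/7.5 = 2.533 rows/cm; 164.5 × 2.533 = 416.73 → 417 rows.

Cast on 221 stitches and work 417 rows.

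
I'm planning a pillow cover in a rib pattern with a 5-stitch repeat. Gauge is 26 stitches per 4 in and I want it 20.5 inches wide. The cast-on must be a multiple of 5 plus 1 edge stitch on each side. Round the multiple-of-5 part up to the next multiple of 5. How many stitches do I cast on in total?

137 stitches.

26 / 4 = 6.5 sts per inch.
20.5 × 6.5 = 133.25 sts.
Less 2 edge sts → 131.25 for the repeat.
Next multiple of 5: 135.
Add back 2 edge sts → 137.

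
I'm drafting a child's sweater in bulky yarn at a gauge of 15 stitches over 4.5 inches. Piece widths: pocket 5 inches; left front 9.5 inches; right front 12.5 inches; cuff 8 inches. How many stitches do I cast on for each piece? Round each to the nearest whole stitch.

Rate = 15/4.5 = 3.333 sts per in.
pocket: 5 × 3.333 = 16.67 → 17.
left front: 9.5 × 3.333 = 31.67 → 32.
right front: 12.5 × 3.333 = 41.67 → 42.
cuff: 8 × 3.333 = 26.67 → 27.

pocket 17; left front 32; right front 42; cuff 27.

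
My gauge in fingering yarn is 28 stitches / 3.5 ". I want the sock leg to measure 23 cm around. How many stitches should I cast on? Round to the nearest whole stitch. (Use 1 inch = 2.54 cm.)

72 stitches.

23 cm = 9.06 in.
28 stitches / 3.5 in = 8 stitches per inch.
9.06 × 8 = 72.44 stitches.
Round to nearest → 72.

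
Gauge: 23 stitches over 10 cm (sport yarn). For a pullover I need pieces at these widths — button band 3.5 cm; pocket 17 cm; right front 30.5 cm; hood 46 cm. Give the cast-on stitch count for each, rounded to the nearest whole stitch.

button band 8; pocket 39; right front 70; hood 106.

Rate = 23/10 = 2.3 sts per cm.
button band: 3.5 × 2.3 = 8.05 → 8.
pocket: 17 × 2.3 = 39.10 → 39.
right front: 30.5 × 2.3 = 70.15 → 70.
hood: 46 × 2.3 = 105.80 → 106.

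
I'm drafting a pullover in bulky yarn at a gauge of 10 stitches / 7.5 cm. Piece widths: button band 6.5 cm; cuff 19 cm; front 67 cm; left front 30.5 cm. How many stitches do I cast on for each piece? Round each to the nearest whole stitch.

Rate = 10/7.5 = 1.333 sts per cm.
button band: 6.5 × 1.333 = 8.67 → 9.
cuff: 19 × 1.333 = 25.33 → 25.
front: 67 × 1.333 = 89.33 → 89.
left front: 30.5 × 1.333 = 40.67 → 41.

button band 9; cuff 25; front 89; left front 41.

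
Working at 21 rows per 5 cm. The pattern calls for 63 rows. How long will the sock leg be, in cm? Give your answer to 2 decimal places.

15.00 cm.

21 rows / 5 cm = 4.2 rows per cm.
63 / 4.2 = 15.000 cm.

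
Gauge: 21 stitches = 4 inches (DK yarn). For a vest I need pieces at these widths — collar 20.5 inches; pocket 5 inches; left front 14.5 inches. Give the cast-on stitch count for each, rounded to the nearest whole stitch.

Rate = 21/4 = 5.25 sts per in.
collar: 20.5 × 5.25 = 107.62 → 108.
pocket: 5 × 5.25 = 26.25 → 26.
left front: 14.5 × 5.25 = 76.12 → 76.

collar 108; pocket 26; left front 76.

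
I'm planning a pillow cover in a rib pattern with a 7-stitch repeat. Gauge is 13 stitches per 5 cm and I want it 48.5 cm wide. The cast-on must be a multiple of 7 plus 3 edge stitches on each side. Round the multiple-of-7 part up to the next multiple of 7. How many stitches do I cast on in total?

Cast on 132 stitches.

13 / 5 = 2.6 sts per cm.
48.5 × 2.6 = 126.10 sts.
Less 6 edge sts → 120.10 for the repeat.
Next multiple of 7: 126.
Add back 6 edge sts → 132.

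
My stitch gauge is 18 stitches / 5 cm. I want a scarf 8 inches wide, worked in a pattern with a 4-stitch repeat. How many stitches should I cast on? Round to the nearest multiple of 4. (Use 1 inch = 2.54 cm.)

8 in = 8 × 2.54 = 20.32 cm.
18 / 5 = 3.6 sts/cm.
20.32 × 3.6 = 73.15 sts.
→ 72.

CO 72 sts.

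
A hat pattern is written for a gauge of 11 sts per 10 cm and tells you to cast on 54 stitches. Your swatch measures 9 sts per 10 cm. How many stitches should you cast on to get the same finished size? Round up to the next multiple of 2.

Scale factor = 9 / 11 = 0.818.
54 × 9 / 11 = 44.18 sts.
→ 46 sts.

46 stitches.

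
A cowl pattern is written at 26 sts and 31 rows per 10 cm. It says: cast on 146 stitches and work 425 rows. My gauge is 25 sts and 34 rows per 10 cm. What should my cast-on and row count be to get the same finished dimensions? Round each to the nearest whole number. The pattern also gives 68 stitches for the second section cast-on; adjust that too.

Cast on 140 stitches; work 466 rows; second section cast-on 65 stitches.

Stitches: 146 × 25/26 = 140.38 → 140.
Rows: 425 × 34/31 = 466.13 → 466.
second section cast-on: 68 × 25/26 = 65.38 → 65.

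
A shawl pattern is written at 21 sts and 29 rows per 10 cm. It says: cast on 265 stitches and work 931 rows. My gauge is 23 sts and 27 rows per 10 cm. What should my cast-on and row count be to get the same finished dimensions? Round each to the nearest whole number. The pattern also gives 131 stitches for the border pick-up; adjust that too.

Cast on 290 stitches; work 867 rows; border pick-up 143 stitches.

Stitches: 265 × 23/21 = 290.24 → 290.
Rows: 931 × 27/29 = 866.79 → 867.
border pick-up: 131 × 23/21 = 143.48 → 143.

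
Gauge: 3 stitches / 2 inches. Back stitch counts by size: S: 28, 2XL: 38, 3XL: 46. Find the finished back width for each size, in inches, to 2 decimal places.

S 18.67 inches; 2XL 25.33 inches; 3XL 30.67 inches.

3/2 = 1.5 sts per in.
S: 28 / 1.5 = 18.667 → 18.67 in.
2XL: 38 / 1.5 = 25.333 → 25.33 in.
3XL: 46 / 1.5 = 30.667 → 30.67 in.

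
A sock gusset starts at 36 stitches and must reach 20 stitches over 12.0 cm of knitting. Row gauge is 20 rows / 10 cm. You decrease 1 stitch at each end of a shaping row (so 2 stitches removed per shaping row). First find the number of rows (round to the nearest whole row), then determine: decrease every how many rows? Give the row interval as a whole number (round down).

Rows = 12.0 × 2 = 24.0 → 24 rows.
Stitches to remove: 16 → 8 shaping rows (at 2 st each).
24 / 8 = 3.00 → every 3 rows.

Decrease every 3rd row.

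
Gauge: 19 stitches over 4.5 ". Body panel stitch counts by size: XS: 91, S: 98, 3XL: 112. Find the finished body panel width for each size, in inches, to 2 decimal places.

19/4.5 = 4.222 sts per in.
XS: 91 / 4.222 = 21.553 → 21.55 in.
S: 98 / 4.222 = 23.211 → 23.21 in.
3XL: 112 / 4.222 = 26.526 → 26.53 in.

XS 21.55 inches; S 23.21 inches; 3XL 26.53 inches.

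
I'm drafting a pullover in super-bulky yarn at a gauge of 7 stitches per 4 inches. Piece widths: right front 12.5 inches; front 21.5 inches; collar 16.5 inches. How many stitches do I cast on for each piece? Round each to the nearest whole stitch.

Rate = 7/4 = 1.75 sts per in.
right front: 12.5 × 1.75 = 21.88 → 22.
front: 21.5 × 1.75 = 37.62 → 38.
collar: 16.5 × 1.75 = 28.88 → 29.

right front 22; front 38; collar 29.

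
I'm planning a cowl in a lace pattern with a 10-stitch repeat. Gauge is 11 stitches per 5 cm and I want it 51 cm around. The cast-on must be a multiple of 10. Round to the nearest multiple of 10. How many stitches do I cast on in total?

11 / 5 = 2.2 sts per cm.
51 × 2.2 = 112.20 sts.
Nearest multiple of 10: 110.

Cast on 110 stitches.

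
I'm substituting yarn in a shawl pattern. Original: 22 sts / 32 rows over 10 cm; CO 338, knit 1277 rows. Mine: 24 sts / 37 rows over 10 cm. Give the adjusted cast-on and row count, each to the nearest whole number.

Stitches: 338 × 24/22 = 368.73 → 369.
Rows: 1277 × 37/32 = 1476.53 → 1477.

Cast on 369 stitches; work 1477 rows.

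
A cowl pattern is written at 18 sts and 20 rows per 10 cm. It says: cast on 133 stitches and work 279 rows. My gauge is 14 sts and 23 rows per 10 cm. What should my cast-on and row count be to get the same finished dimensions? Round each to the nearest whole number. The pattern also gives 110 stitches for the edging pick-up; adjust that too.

Cast on 103 stitches; work 321 rows; edging pick-up 86 stitches.

Stitches: 133 × 14/18 = 103.44 → 103.
Rows: 279 × 23/20 = 320.85 → 321.
edging pick-up: 110 × 14/18 = 85.56 → 86.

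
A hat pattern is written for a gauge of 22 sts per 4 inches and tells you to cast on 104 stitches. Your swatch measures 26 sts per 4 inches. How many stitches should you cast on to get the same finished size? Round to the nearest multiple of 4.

CO 124 sts.

Scale factor = 26 / 22 = 1.182.
104 × 26 / 22 = 122.91 sts.
→ 124 sts.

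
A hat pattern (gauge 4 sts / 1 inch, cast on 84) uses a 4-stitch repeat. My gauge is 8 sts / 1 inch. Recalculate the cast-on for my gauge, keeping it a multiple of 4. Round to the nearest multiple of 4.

CO 168 sts.

84 × 8 / 4 = 168.00.
Nearest multiple of 4: 168.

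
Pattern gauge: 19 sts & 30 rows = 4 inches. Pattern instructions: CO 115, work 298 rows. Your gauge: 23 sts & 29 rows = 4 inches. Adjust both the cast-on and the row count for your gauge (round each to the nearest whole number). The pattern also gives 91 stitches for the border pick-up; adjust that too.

Cast on 139 stitches; work 288 rows; border pick-up 110 stitches.

Stitches: 115 × 23/19 = 139.21 → 139.
Rows: 298 × 29/30 = 288.07 → 288.
border pick-up: 91 × 23/19 = 110.16 → 110.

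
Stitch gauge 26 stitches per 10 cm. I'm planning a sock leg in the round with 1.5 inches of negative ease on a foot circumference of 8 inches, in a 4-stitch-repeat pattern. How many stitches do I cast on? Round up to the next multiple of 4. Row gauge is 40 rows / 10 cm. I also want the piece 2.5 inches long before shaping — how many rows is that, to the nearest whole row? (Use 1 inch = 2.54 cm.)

Cast on 44 stitches; work 25 rows.

Finished = 8 − 1.5 = 6.5 inches.
6.5 inches × 2.54 = 16.51 cm.
26/10 = 2.6 sts per cm; 16.51 × 2.6 = 42.93 sts.
Next multiple of 4 → 44.
2.5 inches = 6.35 cm; × 4 = 25.40 → 25 rows.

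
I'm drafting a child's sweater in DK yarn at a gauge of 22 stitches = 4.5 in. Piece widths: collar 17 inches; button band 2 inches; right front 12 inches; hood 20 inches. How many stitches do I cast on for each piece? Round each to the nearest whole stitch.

Rate = 22/4.5 = 4.889 sts per in.
collar: 17 × 4.889 = 83.11 → 83.
button band: 2 × 4.889 = 9.78 → 10.
right front: 12 × 4.889 = 58.67 → 59.
hood: 20 × 4.889 = 97.78 → 98.

collar 83; button band 10; right front 59; hood 98.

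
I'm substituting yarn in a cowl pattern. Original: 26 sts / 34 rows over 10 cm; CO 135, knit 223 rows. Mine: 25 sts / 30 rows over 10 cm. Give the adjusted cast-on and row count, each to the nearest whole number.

Stitches: 135 × 25/26 = 129.81 → 130.
Rows: 223 × 30/34 = 196.76 → 197.

Cast on 130 stitches; work 197 rows.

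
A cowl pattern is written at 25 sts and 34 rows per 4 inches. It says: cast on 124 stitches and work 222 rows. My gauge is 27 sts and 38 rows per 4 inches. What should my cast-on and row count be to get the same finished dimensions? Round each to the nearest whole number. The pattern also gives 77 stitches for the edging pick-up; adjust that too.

Cast on 134 stitches; work 248 rows; edging pick-up 83 stitches.

Stitches: 124 × 27/25 = 133.92 → 134.
Rows: 222 × 38/34 = 248.12 → 248.
edging pick-up: 77 × 27/25 = 83.16 → 83.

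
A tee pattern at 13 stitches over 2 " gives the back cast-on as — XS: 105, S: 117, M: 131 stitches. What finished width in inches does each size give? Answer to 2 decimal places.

13/2 = 6.5 sts per in.
XS: 105 / 6.5 = 16.154 → 16.15 in.
S: 117 / 6.5 = 18.000 → 18.00 in.
M: 131 / 6.5 = 20.154 → 20.15 in.

XS 16.15 inches; S 18.00 inches; M 20.15 inches.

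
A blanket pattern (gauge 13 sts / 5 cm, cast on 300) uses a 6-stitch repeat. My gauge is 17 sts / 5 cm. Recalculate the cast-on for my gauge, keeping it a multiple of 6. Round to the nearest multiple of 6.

300 × 17 / 13 = 392.31.
Nearest multiple of 6: 390.

CO 390 sts.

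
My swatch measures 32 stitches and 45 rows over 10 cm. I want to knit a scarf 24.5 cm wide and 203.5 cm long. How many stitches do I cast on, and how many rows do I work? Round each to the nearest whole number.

Cast on 78 stitches and work 916 rows.

Stitch gauge = 32/10 = 3.2 sts/cm; 24.5 × 3.2 = 78.40 → 78 sts.
Row gauge = 45/10 = 4.5 rows/cm; 203.5 × 4.5 = 915.75 → 916 rows.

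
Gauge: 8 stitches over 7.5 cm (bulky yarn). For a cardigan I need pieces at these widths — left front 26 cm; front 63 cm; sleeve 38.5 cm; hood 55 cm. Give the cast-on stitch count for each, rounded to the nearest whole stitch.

left front 28; front 67; sleeve 41; hood 59.

Rate = 8/7.5 = 1.067 sts per cm.
left front: 26 × 1.067 = 27.73 → 28.
front: 63 × 1.067 = 67.20 → 67.
sleeve: 38.5 × 1.067 = 41.07 → 41.
hood: 55 × 1.067 = 58.67 → 59.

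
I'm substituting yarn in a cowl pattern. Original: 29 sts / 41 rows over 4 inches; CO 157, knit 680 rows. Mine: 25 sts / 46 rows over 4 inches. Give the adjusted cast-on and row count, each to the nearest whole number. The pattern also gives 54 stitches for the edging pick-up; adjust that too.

Cast on 135 stitches; work 763 rows; edging pick-up 47 stitches.

Stitches: 157 × 25/29 = 135.34 → 135.
Rows: 680 × 46/41 = 762.93 → 763.
edging pick-up: 54 × 25/29 = 46.55 → 47.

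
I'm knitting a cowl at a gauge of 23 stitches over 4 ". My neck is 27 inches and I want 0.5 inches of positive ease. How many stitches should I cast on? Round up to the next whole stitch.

Finished = 27 + 0.5 = 27.5 in.
23 / 4 = 5.75 sts per inch.
27.50 × 5.75 = 158.12 sts.
→ 159 sts.

159 stitches.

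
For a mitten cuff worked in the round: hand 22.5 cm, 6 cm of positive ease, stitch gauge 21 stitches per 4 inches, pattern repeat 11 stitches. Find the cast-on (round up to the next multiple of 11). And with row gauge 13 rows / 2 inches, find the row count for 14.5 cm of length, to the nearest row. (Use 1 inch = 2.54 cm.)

Cast on 66 stitches; work 37 rows.

Finished = 22.5 + 6 = 28.5 cm.
28.5 cm × 1/2.54 = 11.22 inches.
21/4 = 5.25 sts per in; 11.22 × 5.25 = 58.91 sts.
Next multiple of 11 → 66.
14.5 cm = 5.71 inches; × 6.5 = 37.11 → 37 rows.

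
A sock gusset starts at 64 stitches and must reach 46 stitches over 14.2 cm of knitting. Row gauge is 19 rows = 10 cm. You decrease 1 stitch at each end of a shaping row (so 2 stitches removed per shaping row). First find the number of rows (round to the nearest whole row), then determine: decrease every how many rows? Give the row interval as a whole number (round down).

Decrease every 3rd row.

Rows = 14.2 × 1.9 = 27.0 → 27 rows.
Stitches to remove: 18 → 9 shaping rows (at 2 st each).
27 / 9 = 3.00 → every 3 rows.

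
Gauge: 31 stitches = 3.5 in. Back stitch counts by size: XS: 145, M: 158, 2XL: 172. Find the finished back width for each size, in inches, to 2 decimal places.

31/3.5 = 8.857 sts per in.
XS: 145 / 8.857 = 16.371 → 16.37 in.
M: 158 / 8.857 = 17.839 → 17.84 in.
2XL: 172 / 8.857 = 19.419 → 19.42 in.

XS 16.37 inches; M 17.84 inches; 2XL 19.42 inches.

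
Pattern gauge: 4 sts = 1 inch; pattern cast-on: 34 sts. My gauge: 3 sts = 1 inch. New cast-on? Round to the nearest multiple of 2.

26 stitches.

Scale factor = 3 / 4 = 0.750.
34 × 3 / 4 = 25.50 sts.
→ 26 sts.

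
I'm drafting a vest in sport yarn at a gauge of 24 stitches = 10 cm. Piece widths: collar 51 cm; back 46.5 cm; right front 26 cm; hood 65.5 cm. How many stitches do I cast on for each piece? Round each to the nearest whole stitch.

collar 122; back 112; right front 62; hood 157.

Rate = 24/10 = 2.4 sts per cm.
collar: 51 × 2.4 = 122.40 → 122.
back: 46.5 × 2.4 = 111.60 → 112.
right front: 26 × 2.4 = 62.40 → 62.
hood: 65.5 × 2.4 = 157.20 → 157.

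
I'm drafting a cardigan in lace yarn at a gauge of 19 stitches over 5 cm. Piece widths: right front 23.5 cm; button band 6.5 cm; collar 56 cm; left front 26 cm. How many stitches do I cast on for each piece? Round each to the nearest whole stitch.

right front 89; button band 25; collar 213; left front 99.

Rate = 19/5 = 3.8 sts per cm.
right front: 23.5 × 3.8 = 89.30 → 89.
button band: 6.5 × 3.8 = 24.70 → 25.
collar: 56 × 3.8 = 212.80 → 213.
left front: 26 × 3.8 = 98.80 → 99.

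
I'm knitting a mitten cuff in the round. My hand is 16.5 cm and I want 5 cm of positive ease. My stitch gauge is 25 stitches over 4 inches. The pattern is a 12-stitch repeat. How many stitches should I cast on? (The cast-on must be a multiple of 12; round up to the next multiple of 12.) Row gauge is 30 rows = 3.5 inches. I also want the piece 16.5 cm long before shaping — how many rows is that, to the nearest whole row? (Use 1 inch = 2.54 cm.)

Finished = 16.5 + 5 = 21.5 cm.
21.5 cm × 1/2.54 = 8.46 inches.
25/4 = 6.25 sts per in; 8.46 × 6.25 = 52.90 sts.
Next multiple of 12 → 60.
16.5 cm = 6.50 inches; × 8.571 = 55.68 → 56 rows.

Cast on 60 stitches; work 56 rows.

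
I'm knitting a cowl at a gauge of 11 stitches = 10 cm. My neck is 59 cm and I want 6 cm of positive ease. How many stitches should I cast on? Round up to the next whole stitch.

CO 72 sts.

Finished = 59 + 6 = 65 cm.
11 / 10 = 1.1 sts per cm.
65.00 × 1.1 = 71.50 sts.
→ 72 sts.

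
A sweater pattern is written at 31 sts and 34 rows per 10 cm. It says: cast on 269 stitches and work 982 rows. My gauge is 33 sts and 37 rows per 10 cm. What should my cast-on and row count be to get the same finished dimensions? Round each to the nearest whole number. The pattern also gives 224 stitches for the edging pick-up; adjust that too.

Cast on 286 stitches; work 1069 rows; edging pick-up 238 stitches.

Stitches: 269 × 33/31 = 286.35 → 286.
Rows: 982 × 37/34 = 1068.65 → 1069.
edging pick-up: 224 × 33/31 = 238.45 → 238.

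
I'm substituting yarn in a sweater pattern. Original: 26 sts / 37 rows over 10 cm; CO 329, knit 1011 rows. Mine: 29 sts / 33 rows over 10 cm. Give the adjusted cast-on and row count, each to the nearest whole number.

Stitches: 329 × 29/26 = 366.96 → 367.
Rows: 1011 × 33/37 = 901.70 → 902.

Cast on 367 stitches; work 902 rows.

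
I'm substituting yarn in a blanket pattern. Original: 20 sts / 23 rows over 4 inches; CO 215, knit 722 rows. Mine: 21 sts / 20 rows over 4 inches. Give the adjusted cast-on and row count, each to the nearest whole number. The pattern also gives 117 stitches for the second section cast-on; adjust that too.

Cast on 226 stitches; work 628 rows; second section cast-on 123 stitches.

Stitches: 215 × 21/20 = 225.75 → 226.
Rows: 722 × 20/23 = 627.83 → 628.
second section cast-on: 117 × 21/20 = 122.85 → 123.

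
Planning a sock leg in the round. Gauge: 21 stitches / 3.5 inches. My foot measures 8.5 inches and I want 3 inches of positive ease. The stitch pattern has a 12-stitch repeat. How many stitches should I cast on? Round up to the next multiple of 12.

CO 72 sts.

Finished = 8.5 + 3 = 11.5 inches.
21 / 3.5 = 6 sts/in.
11.5 × 6 = 69.00 sts.
Next multiple of 12: 72.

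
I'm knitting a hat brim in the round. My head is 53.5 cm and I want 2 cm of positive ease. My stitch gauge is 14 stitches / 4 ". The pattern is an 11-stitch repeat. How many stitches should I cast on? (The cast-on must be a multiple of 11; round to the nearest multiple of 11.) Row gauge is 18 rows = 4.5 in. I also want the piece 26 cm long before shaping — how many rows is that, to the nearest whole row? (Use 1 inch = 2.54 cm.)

Cast on 77 stitches; work 41 rows.

Finished = 53.5 + 2 = 55.5 cm.
55.5 cm × 1/2.54 = 21.85 inches.
14/4 = 3.5 sts per in; 21.85 × 3.5 = 76.48 sts.
Nearest multiple of 11 → 77.
26 cm = 10.24 inches; × 4 = 40.94 → 41 rows.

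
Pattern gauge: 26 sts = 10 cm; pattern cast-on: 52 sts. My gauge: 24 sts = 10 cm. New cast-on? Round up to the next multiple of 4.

Scale factor = 24 / 26 = 0.923.
52 × 24 / 26 = 48.00 sts.

Cast on 48 stitches.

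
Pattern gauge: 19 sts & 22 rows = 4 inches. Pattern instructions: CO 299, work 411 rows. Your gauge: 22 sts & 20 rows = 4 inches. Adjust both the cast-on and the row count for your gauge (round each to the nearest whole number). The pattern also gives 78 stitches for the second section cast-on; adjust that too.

Cast on 346 stitches; work 374 rows; second section cast-on 90 stitches.

Stitches: 299 × 22/19 = 346.21 → 346.
Rows: 411 × 20/22 = 373.64 → 374.
second section cast-on: 78 × 22/19 = 90.32 → 90.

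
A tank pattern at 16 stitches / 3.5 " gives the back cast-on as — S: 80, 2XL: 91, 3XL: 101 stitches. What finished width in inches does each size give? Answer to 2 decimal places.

16/3.5 = 4.571 sts per in.
S: 80 / 4.571 = 17.500 → 17.50 in.
2XL: 91 / 4.571 = 19.906 → 19.91 in.
3XL: 101 / 4.571 = 22.094 → 22.09 in.

S 17.50 inches; 2XL 19.91 inches; 3XL 22.09 inches.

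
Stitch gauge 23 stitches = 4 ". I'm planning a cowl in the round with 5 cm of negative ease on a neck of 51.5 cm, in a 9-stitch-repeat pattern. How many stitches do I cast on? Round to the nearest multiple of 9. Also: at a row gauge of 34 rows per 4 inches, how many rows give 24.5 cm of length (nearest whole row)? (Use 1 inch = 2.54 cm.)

Cast on 108 stitches; work 82 rows.

Finished = 51.5 − 5 = 46.5 cm.
46.5 cm × 1/2.54 = 18.31 inches.
23/4 = 5.75 sts per in; 18.31 × 5.75 = 105.27 sts.
Nearest multiple of 9 → 108.
24.5 cm = 9.65 inches; × 8.5 = 81.99 → 82 rows.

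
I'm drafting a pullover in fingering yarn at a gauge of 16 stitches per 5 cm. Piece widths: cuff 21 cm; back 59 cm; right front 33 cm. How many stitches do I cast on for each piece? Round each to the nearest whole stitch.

cuff 67; back 189; right front 106.

Rate = 16/5 = 3.2 sts per cm.
cuff: 21 × 3.2 = 67.20 → 67.
back: 59 × 3.2 = 188.80 → 189.
right front: 33 × 3.2 = 105.60 → 106.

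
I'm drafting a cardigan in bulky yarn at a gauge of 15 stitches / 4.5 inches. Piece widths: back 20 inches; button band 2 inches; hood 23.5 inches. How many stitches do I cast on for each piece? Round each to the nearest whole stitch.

Rate = 15/4.5 = 3.333 sts per in.
back: 20 × 3.333 = 66.67 → 67.
button band: 2 × 3.333 = 6.67 → 7.
hood: 23.5 × 3.333 = 78.33 → 78.

back 67; button band 7; hood 78.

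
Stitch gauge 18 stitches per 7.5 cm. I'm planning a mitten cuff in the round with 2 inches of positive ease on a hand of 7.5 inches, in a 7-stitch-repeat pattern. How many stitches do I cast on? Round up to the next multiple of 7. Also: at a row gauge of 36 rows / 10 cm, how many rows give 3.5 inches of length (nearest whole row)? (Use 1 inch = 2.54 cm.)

Finished = 7.5 + 2 = 9.5 inches.
9.5 inches × 2.54 = 24.13 cm.
18/7.5 = 2.4 sts per cm; 24.13 × 2.4 = 57.91 sts.
Next multiple of 7 → 63.
3.5 inches = 8.89 cm; × 3.6 = 32.00 → 32 rows.

Cast on 63 stitches; work 32 rows.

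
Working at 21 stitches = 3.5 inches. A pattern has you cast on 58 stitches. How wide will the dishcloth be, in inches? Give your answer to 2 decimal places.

9.67 inches.

21 stitches / 3.5 inch = 6 stitches per inch.
58 / 6 = 9.667 inches.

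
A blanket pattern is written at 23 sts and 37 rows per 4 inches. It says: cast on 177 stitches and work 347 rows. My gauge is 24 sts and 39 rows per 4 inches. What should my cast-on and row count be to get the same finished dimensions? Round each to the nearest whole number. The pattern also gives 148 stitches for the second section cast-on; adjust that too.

Stitches: 177 × 24/23 = 184.70 → 185.
Rows: 347 × 39/37 = 365.76 → 366.
second section cast-on: 148 × 24/23 = 154.43 → 154.

Cast on 185 stitches; work 366 rows; second section cast-on 154 stitches.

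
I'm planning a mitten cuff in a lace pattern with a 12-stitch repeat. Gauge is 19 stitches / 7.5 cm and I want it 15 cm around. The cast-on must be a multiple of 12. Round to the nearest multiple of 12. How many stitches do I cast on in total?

19 / 7.5 = 2.533 sts per cm.
15 × 2.533 = 38.00 sts.
Nearest multiple of 12: 36.

36 stitches.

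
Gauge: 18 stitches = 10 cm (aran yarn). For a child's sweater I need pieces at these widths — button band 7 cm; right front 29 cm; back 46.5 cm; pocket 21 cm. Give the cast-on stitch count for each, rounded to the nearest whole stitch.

Rate = 18/10 = 1.8 sts per cm.
button band: 7 × 1.8 = 12.60 → 13.
right front: 29 × 1.8 = 52.20 → 52.
back: 46.5 × 1.8 = 83.70 → 84.
pocket: 21 × 1.8 = 37.80 → 38.

button band 13; right front 52; back 84; pocket 38.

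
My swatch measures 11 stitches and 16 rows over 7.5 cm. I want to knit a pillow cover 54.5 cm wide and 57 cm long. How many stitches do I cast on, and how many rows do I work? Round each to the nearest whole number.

Cast on 80 stitches and work 122 rows.

Stitch gauge = 11/7.5 = 1.467 sts/cm; 54.5 × 1.467 = 79.93 → 80 sts.
Row gauge = 16/7.5 = 2.133 rows/cm; 57 × 2.133 = 121.60 → 122 rows.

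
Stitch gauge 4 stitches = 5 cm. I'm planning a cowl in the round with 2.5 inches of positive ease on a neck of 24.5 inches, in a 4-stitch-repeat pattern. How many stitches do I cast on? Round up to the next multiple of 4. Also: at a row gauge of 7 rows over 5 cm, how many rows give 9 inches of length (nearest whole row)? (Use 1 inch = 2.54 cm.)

Cast on 56 stitches; work 32 rows.

Finished = 24.5 + 2.5 = 27 inches.
27 inches × 2.54 = 68.58 cm.
4/5 = 0.8 sts per cm; 68.58 × 0.8 = 54.86 sts.
Next multiple of 4 → 56.
9 inches = 22.86 cm; × 1.4 = 32.00 → 32 rows.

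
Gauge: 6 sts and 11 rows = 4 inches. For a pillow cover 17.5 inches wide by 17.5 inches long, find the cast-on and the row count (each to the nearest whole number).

Stitch gauge = 6/4 = 1.5 sts/in; 17.5 × 1.5 = 26.25 → 26 sts.
Row gauge = 11/4 = 2.75 rows/in; 17.5 × 2.75 = 48.12 → 48 rows.

Cast on 26 stitches and work 48 rows.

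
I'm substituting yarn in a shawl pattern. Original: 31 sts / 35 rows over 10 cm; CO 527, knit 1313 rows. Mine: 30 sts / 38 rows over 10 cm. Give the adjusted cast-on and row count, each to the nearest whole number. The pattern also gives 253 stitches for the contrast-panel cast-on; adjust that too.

Stitches: 527 × 30/31 = 510.00 → 510.
Rows: 1313 × 38/35 = 1425.54 → 1426.
contrast-panel cast-on: 253 × 30/31 = 244.84 → 245.

Cast on 510 stitches; work 1426 rows; contrast-panel cast-on 245 stitches.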